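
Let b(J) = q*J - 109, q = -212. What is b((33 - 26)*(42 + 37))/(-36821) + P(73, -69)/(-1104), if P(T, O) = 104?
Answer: 15714937/5081298 ≈ 3.0927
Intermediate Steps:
b(J) = -109 - 212*J (b(J) = -212*J - 109 = -109 - 212*J)
b((33 - 26)*(42 + 37))/(-36821) + P(73, -69)/(-1104) = (-109 - 212*(33 - 26)*(42 + 37))/(-36821) + 104/(-1104) = (-109 - 1484*79)*(-1/36821) + 104*(-1/1104) = (-109 - 212*553)*(-1/36821) - 13/138 = (-109 - 117236)*(-1/36821) - 13/138 = -117345*(-1/36821) - 13/138 = 117345/36821 - 13/138 = 15714937/5081298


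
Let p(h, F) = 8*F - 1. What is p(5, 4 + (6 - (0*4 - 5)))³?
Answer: 1685159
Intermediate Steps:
p(h, F) = -1 + 8*F
p(5, 4 + (6 - (0*4 - 5)))³ = (-1 + 8*(4 + (6 - (0*4 - 5))))³ = (-1 + 8*(4 + (6 - (0 - 5))))³ = (-1 + 8*(4 + (6 - 1*(-5))))³ = (-1 + 8*(4 + (6 + 5)))³ = (-1 + 8*(4 + 11))³ = (-1 + 8*15)³ = (-1 + 120)³ = 119³ = 1685159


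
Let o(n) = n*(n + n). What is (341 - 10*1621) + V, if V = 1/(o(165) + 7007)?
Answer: -975261132/61457 ≈ -15869.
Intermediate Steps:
o(n) = 2*n² (o(n) = n*(2*n) = 2*n²)
V = 1/61457 (V = 1/(2*165² + 7007) = 1/(2*27225 + 7007) = 1/(54450 + 7007) = 1/61457 ≈ 1.6272e-5)
(341 - 10*1621) + V = (341 - 10*1621) + 1/61457 = (341 - 16210) + 1/61457 = -15869 + 1/61457 = -975261132/61457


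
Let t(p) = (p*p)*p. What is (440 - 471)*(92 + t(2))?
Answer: -3100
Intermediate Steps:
t(p) = p³ (t(p) = p²*p = p³)
(440 - 471)*(92 + t(2)) = (440 - 471)*(92 + 2³) = -31*(92 + 8) = -31*100 = -3100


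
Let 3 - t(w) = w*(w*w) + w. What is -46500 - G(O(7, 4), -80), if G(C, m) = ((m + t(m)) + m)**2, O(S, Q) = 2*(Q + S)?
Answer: -262065204429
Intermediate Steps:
O(S, Q) = 2*Q + 2*S
t(w) = 3 - w - w**3 (t(w) = 3 - (w*(w*w) + w) = 3 - (w*w**2 + w) = 3 - (w**3 + w) = 3 - (w + w**3) = 3 + (-w - w**3) = 3 - w - w**3)
G(C, m) = (3 + m - m**3)**2 (G(C, m) = ((m + (3 - m - m**3)) + m)**2 = ((3 - m**3) + m)**2 = (3 + m - m**3)**2)
-46500 - G(O(7, 4), -80) = -46500 - (3 - 80 - 1*(-80)**3)**2 = -46500 - (3 - 80 - 1*(-512000))**2 = -46500 - (3 - 80 + 512000)**2 = -46500 - 1*511923**2 = -46500 - 1*262065157929 = -46500 - 262065157929 = -262065204429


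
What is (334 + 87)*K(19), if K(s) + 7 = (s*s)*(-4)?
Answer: -610871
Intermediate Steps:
K(s) = -7 - 4*s² (K(s) = -7 + (s*s)*(-4) = -7 + s²*(-4) = -7 - 4*s²)
(334 + 87)*K(19) = (334 + 87)*(-7 - 4*19²) = 421*(-7 - 4*361) = 421*(-7 - 1444) = 421*(-1451) = -610871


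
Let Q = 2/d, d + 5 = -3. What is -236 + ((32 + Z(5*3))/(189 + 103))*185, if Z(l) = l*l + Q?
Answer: -85653/1168 ≈ -73.333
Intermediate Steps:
d = -8 (d = -5 - 3 = -8)
Q = -¼ (Q = 2/(-8) = 2*(-⅛) = -¼ ≈ -0.25000)
Z(l) = -¼ + l² (Z(l) = l*l - ¼ = l² - ¼ = -¼ + l²)
-236 + ((32 + Z(5*3))/(189 + 103))*185 = -236 + ((32 + (-¼ + (5*3)²))/(189 + 103))*185 = -236 + ((32 + (-¼ + 15²))/292)*185 = -236 + ((32 + (-¼ + 225))*(1/292))*185 = -236 + ((32 + 899/4)*(1/292))*185 = -236 + ((1027/4)*(1/292))*185 = -236 + (1027/1168)*185 = -236 + 189995/1168 = -85653/1168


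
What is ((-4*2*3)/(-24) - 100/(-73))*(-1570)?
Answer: -271610/73 ≈ -3720.7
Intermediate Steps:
((-4*2*3)/(-24) - 100/(-73))*(-1570) = (-8*3*(-1/24) - 100*(-1/73))*(-1570) = (-24*(-1/24) + 100/73)*(-1570) = (1 + 100/73)*(-1570) = (173/73)*(-1570) = -271610/73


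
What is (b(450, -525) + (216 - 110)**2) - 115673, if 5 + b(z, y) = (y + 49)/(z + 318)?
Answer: -20052983/192 ≈ -1.0444e+5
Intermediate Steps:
b(z, y) = -5 + (49 + y)/(318 + z) (b(z, y) = -5 + (y + 49)/(z + 318) = -5 + (49 + y)/(318 + z))
(b(450, -525) + (216 - 110)**2) - 115673 = ((-1541 - 525 - 5*450)/(318 + 450) + (216 - 110)**2) - 115673 = ((-1541 - 525 - 2250)/768 + 106**2) - 115673 = ((1/768)*(-4316) + 11236) - 115673 = (-1079/192 + 11236) - 115673 = 2156233/192 - 115673 = -20052983/192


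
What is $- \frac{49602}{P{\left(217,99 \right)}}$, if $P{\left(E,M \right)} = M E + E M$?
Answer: $- \frac{1181}{1023} \approx -1.1544$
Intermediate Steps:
$P{\left(E,M \right)} = 2 E M$ ($P{\left(E,M \right)} = E M + E M = 2 E M$)
$- \frac{49602}{P{\left(217,99 \right)}} = - \frac{49602}{2 \cdot 217 \cdot 99} = - \frac{49602}{42966} = \left(-49602\right) \frac{1}{42966} = - \frac{1181}{1023}$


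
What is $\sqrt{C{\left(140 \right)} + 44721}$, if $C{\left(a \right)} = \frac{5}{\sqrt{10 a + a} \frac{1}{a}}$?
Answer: $\frac{\sqrt{5411241 + 110 \sqrt{385}}}{11} \approx 211.52$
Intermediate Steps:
$C{\left(a \right)} = \frac{5 \sqrt{11} \sqrt{a}}{11}$ ($C{\left(a \right)} = \frac{5}{\sqrt{11 a} \frac{1}{a}} = \frac{5}{\sqrt{11} \sqrt{a} \frac{1}{a}} = \frac{5}{\sqrt{11} \frac{1}{\sqrt{a}}} = 5 \frac{\sqrt{11} \sqrt{a}}{11} = \frac{5 \sqrt{11} \sqrt{a}}{11}$)
$\sqrt{C{\left(140 \right)} + 44721} = \sqrt{\frac{5 \sqrt{11} \sqrt{140}}{11} + 44721} = \sqrt{\frac{5 \sqrt{11} \cdot 2 \sqrt{35}}{11} + 44721} = \sqrt{\frac{10 \sqrt{385}}{11} + 44721} = \sqrt{44721 + \frac{10 \sqrt{385}}{11}}$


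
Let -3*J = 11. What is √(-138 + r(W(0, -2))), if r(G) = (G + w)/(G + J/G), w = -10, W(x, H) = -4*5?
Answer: I*√192953298/1189 ≈ 11.683*I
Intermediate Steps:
J = -11/3 (J = -⅓*11 = -11/3 ≈ -3.6667)
W(x, H) = -20
r(G) = (-10 + G)/(G - 11/(3*G)) (r(G) = (G - 10)/(G - 11/(3*G)) = (-10 + G)/(G - 11/(3*G)))
√(-138 + r(W(0, -2))) = √(-138 + 3*(-20)*(-10 - 20)/(-11 + 3*(-20)²)) = √(-138 + 3*(-20)*(-30)/(-11 + 3*400)) = √(-138 + 3*(-20)*(-30)/(-11 + 1200)) = √(-138 + 3*(-20)*(-30)/1189) = √(-138 + 3*(-20)*(1/1189)*(-30)) = √(-138 + 1800/1189) = √(-162282/1189) = I*√192953298/1189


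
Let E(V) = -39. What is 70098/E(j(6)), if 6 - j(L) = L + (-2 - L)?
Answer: -23366/13 ≈ -1797.4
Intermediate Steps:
j(L) = 8 (j(L) = 6 - (L + (-2 - L)) = 6 - 1*(-2) = 6 + 2 = 8)
70098/E(j(6)) = 70098/(-39) = 70098*(-1/39) = -23366/13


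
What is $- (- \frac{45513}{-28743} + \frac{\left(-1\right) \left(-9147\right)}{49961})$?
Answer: $- \frac{65045826}{36821257} \approx -1.7665$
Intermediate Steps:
$- (- \frac{45513}{-28743} + \frac{\left(-1\right) \left(-9147\right)}{49961}) = - (\left(-45513\right) \left(- \frac{1}{28743}\right) + 9147 \cdot \frac{1}{49961}) = - (\frac{1167}{737} + \frac{9147}{49961}) = \left(-1\right) \frac{65045826}{36821257} = - \frac{65045826}{36821257}$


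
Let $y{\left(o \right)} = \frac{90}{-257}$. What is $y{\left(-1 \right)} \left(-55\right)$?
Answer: $\frac{4950}{257} \approx 19.261$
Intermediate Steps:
$y{\left(o \right)} = - \frac{90}{257}$ ($y{\left(o \right)} = 90 \left(- \frac{1}{257}\right) = - \frac{90}{257}$)
$y{\left(-1 \right)} \left(-55\right) = \left(- \frac{90}{257}\right) \left(-55\right) = \frac{4950}{257}$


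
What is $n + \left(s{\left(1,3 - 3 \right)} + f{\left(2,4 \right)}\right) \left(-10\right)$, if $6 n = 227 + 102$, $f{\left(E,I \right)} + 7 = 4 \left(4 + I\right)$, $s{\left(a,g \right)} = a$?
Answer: $- \frac{1231}{6} \approx -205.17$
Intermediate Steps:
$f{\left(E,I \right)} = 9 + 4 I$ ($f{\left(E,I \right)} = -7 + 4 \left(4 + I\right) = -7 + \left(16 + 4 I\right) = 9 + 4 I$)
$n = \frac{329}{6}$ ($n = \frac{227 + 102}{6} = \frac{1}{6} \cdot 329 = \frac{329}{6} \approx 54.833$)
$n + \left(s{\left(1,3 - 3 \right)} + f{\left(2,4 \right)}\right) \left(-10\right) = \frac{329}{6} + \left(1 + \left(9 + 4 \cdot 4\right)\right) \left(-10\right) = \frac{329}{6} + \left(1 + \left(9 + 16\right)\right) \left(-10\right) = \frac{329}{6} + \left(1 + 25\right) \left(-10\right) = \frac{329}{6} + 26 \left(-10\right) = \frac{329}{6} - 260 = - \frac{1231}{6}$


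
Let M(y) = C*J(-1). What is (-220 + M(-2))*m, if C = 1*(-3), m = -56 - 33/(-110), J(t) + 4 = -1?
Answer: 22837/2 ≈ 11419.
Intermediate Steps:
J(t) = -5 (J(t) = -4 - 1 = -5)
m = -557/10 (m = -56 - 33*(-1)/110 = -56 - 1*(-3/10) = -56 + 3/10 = -557/10 ≈ -55.700)
C = -3
M(y) = 15 (M(y) = -3*(-5) = 15)
(-220 + M(-2))*m = (-220 + 15)*(-557/10) = -205*(-557/10) = 22837/2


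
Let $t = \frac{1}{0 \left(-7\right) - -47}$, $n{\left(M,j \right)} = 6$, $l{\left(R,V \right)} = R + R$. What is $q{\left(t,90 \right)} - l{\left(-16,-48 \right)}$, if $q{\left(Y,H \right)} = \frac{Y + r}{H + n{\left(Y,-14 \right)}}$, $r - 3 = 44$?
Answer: $\frac{73297}{2256} \approx 32.49$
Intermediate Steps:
$l{\left(R,V \right)} = 2 R$
$r = 47$ ($r = 3 + 44 = 47$)
$t = \frac{1}{47}$ ($t = \frac{1}{0 + \left(-26 + 73\right)} = \frac{1}{0 + 47} = \frac{1}{47} \approx 0.021277$)
$q{\left(Y,H \right)} = \frac{47 + Y}{6 + H}$ ($q{\left(Y,H \right)} = \frac{Y + 47}{H + 6} = \frac{47 + Y}{6 + H}$)
$q{\left(t,90 \right)} - l{\left(-16,-48 \right)} = \frac{47 + \frac{1}{47}}{6 + 90} - 2 \left(-16\right) = \frac{1}{96} \cdot \frac{2210}{47} - -32 = \frac{1}{96} \cdot \frac{2210}{47} + 32 = \frac{1105}{2256} + 32 = \frac{73297}{2256}$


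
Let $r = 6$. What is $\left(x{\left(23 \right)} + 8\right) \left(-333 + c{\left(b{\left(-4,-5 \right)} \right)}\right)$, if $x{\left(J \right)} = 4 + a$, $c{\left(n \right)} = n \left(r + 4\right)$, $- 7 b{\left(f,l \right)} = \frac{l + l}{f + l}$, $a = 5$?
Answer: $- \frac{358343}{63} \approx -5688.0$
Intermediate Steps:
$b{\left(f,l \right)} = - \frac{2 l}{7 \left(f + l\right)}$ ($b{\left(f,l \right)} = - \frac{\left(l + l\right) \frac{1}{f + l}}{7} = - \frac{2 l \frac{1}{f + l}}{7} = - \frac{2 l}{7 \left(f + l\right)}$)
$c{\left(n \right)} = 10 n$ ($c{\left(n \right)} = n \left(6 + 4\right) = n 10 = 10 n$)
$x{\left(J \right)} = 9$ ($x{\left(J \right)} = 4 + 5 = 9$)
$\left(x{\left(23 \right)} + 8\right) \left(-333 + c{\left(b{\left(-4,-5 \right)} \right)}\right) = \left(9 + 8\right) \left(-333 + 10 \left(\left(-2\right) \left(-5\right) \frac{1}{7 \left(-4\right) + 7 \left(-5\right)}\right)\right) = 17 \left(-333 + 10 \left(\left(-2\right) \left(-5\right) \frac{1}{-28 - 35}\right)\right) = 17 \left(-333 + 10 \left(\left(-2\right) \left(-5\right) \frac{1}{-63}\right)\right) = 17 \left(-333 + 10 \left(\left(-2\right) \left(-5\right) \left(- \frac{1}{63}\right)\right)\right) = 17 \left(-333 + 10 \left(- \frac{10}{63}\right)\right) = 17 \left(-333 - \frac{100}{63}\right) = 17 \left(- \frac{21079}{63}\right) = - \frac{358343}{63}$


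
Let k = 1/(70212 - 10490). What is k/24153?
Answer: 1/1442465466 ≈ 6.9326e-10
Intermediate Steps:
k = 1/59722 ≈ 1.6744e-5
k/24153 = (1/59722)/24153 = (1/59722)*(1/24153) = 1/1442465466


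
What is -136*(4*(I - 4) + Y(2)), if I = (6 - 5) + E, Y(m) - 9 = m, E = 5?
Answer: -2584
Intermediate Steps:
Y(m) = 9 + m
I = 6 (I = (6 - 5) + 5 = 1 + 5 = 6)
-136*(4*(I - 4) + Y(2)) = -136*(4*(6 - 4) + (9 + 2)) = -136*(4*2 + 11) = -136*(8 + 11) = -136*19 = -2584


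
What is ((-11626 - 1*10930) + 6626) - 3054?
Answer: -18984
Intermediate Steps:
((-11626 - 1*10930) + 6626) - 3054 = ((-11626 - 10930) + 6626) - 3054 = (-22556 + 6626) - 3054 = -15930 - 3054 = -18984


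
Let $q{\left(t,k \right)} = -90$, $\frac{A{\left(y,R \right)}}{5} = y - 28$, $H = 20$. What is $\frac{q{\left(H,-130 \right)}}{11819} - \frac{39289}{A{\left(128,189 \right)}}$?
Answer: $- \frac{464401691}{5909500} \approx -78.586$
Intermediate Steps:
$A{\left(y,R \right)} = -140 + 5 y$ ($A{\left(y,R \right)} = 5 \left(y - 28\right) = 5 \left(-28 + y\right) = -140 + 5 y$)
$\frac{q{\left(H,-130 \right)}}{11819} - \frac{39289}{A{\left(128,189 \right)}} = - \frac{90}{11819} - \frac{39289}{-140 + 5 \cdot 128} = \left(-90\right) \frac{1}{11819} - \frac{39289}{-140 + 640} = - \frac{90}{11819} - \frac{39289}{500} = - \frac{464401691}{5909500}$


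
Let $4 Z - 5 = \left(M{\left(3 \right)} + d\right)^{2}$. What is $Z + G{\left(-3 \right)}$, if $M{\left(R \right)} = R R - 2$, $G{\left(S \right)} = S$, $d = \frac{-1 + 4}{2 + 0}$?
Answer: $\frac{261}{16} \approx 16.313$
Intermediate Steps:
$d = \frac{3}{2} \approx 1.5$
$M{\left(R \right)} = -2 + R^{2}$ ($M{\left(R \right)} = R^{2} - 2 = -2 + R^{2}$)
$Z = \frac{309}{16}$ ($Z = \frac{5}{4} + \frac{\left(\left(-2 + 3^{2}\right) + \frac{3}{2}\right)^{2}}{4} = \frac{5}{4} + \frac{\left(\left(-2 + 9\right) + \frac{3}{2}\right)^{2}}{4} = \frac{5}{4} + \frac{\left(7 + \frac{3}{2}\right)^{2}}{4} = \frac{5}{4} + \frac{\left(\frac{17}{2}\right)^{2}}{4} = \frac{5}{4} + \frac{1}{4} \cdot \frac{289}{4} = \frac{5}{4} + \frac{289}{16} = \frac{309}{16} \approx 19.313$)
$Z + G{\left(-3 \right)} = \frac{309}{16} - 3 = \frac{261}{16}$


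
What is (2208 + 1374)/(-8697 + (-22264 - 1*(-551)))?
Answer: -1791/15205 ≈ -0.11779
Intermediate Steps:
(2208 + 1374)/(-8697 + (-22264 - 1*(-551))) = 3582/(-8697 + (-22264 + 551)) = 3582/(-8697 - 21713) = 3582/(-30410) = 3582*(-1/30410) = -1791/15205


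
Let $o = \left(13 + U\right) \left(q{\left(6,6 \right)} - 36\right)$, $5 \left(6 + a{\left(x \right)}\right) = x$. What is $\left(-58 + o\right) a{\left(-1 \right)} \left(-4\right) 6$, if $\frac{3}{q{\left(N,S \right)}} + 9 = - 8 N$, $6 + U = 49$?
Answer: $- \frac{29359728}{95} \approx -3.0905 \cdot 10^{5}$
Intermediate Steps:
$U = 43$ ($U = -6 + 49 = 43$)
$a{\left(x \right)} = -6 + \frac{x}{5}$
$q{\left(N,S \right)} = \frac{3}{-9 - 8 N}$
$o = - \frac{38360}{19}$ ($o = \left(13 + 43\right) \left(- \frac{3}{9 + 8 \cdot 6} - 36\right) = 56 \left(- \frac{3}{9 + 48} - 36\right) = 56 \left(- \frac{3}{57} - 36\right) = 56 \left(\left(-3\right) \frac{1}{57} - 36\right) = 56 \left(- \frac{1}{19} - 36\right) = 56 \left(- \frac{685}{19}\right) = - \frac{38360}{19} \approx -2018.9$)
$\left(-58 + o\right) a{\left(-1 \right)} \left(-4\right) 6 = \left(-58 - \frac{38360}{19}\right) \left(-6 + \frac{1}{5} \left(-1\right)\right) \left(-4\right) 6 = - \frac{39462 \left(-6 - \frac{1}{5}\right) \left(-4\right) 6}{19} = - \frac{39462 \left(- \frac{31}{5}\right) \left(-4\right) 6}{19} = - \frac{39462 \cdot \frac{124}{5} \cdot 6}{19} = \left(- \frac{39462}{19}\right) \frac{744}{5} = - \frac{29359728}{95}$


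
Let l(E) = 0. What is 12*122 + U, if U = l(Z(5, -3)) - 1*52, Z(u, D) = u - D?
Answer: 1412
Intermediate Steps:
U = -52 (U = 0 - 1*52 = 0 - 52 = -52)
12*122 + U = 12*122 - 52 = 1464 - 52 = 1412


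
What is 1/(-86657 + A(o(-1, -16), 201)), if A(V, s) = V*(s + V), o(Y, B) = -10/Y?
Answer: -1/84547 ≈ -1.1828e-5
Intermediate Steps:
A(V, s) = V*(V + s)
1/(-86657 + A(o(-1, -16), 201)) = 1/(-86657 + (-10/(-1))*(-10/(-1) + 201)) = 1/(-86657 + (-10*(-1))*(-10*(-1) + 201)) = 1/(-86657 + 10*(10 + 201)) = 1/(-86657 + 10*211) = 1/(-86657 + 2110) = 1/(-84547) = -1/84547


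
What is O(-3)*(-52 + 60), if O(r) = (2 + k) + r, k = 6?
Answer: 40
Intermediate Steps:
O(r) = 8 + r (O(r) = (2 + 6) + r = 8 + r)
O(-3)*(-52 + 60) = (8 - 3)*(-52 + 60) = 5*8 = 40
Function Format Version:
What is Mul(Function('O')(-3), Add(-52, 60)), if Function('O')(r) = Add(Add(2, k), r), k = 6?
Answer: 40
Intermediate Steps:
Function('O')(r) = Add(8, r) (Function('O')(r) = Add(Add(2, 6), r) = Add(8, r))
Mul(Function('O')(-3), Add(-52, 60)) = Mul(Add(8, -3), Add(-52, 60)) = Mul(5, 8) = 40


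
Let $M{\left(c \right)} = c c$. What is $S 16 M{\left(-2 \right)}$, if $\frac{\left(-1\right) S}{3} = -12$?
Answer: $2304$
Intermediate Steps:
$S = 36$ ($S = \left(-3\right) \left(-12\right) = 36$)
$M{\left(c \right)} = c^{2}$
$S 16 M{\left(-2 \right)} = 36 \cdot 16 \left(-2\right)^{2} = 576 \cdot 4 = 2304$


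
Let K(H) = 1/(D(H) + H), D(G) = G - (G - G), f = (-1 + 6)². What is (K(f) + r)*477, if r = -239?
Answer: -5699673/50 ≈ -1.1399e+5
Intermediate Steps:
f = 25 (f = 5² = 25)
D(G) = G (D(G) = G - 1*0 = G + 0 = G)
K(H) = 1/(2*H) (K(H) = 1/(H + H) = 1/(2*H))
(K(f) + r)*477 = ((½)/25 - 239)*477 = ((½)*(1/25) - 239)*477 = (1/50 - 239)*477 = -11949/50*477 = -5699673/50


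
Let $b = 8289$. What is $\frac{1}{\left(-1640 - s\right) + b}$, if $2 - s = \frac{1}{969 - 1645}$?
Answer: $\frac{676}{4493371} \approx 0.00015044$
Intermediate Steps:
$s = \frac{1353}{676}$ ($s = 2 - \frac{1}{969 - 1645} = 2 - \frac{1}{-676} = 2 - - \frac{1}{676} = 2 + \frac{1}{676} = \frac{1353}{676} \approx 2.0015$)
$\frac{1}{\left(-1640 - s\right) + b} = \frac{1}{\left(-1640 - \frac{1353}{676}\right) + 8289} = \frac{1}{- \frac{1109993}{676} + 8289} = \frac{1}{\frac{4493371}{676}} = \frac{676}{4493371}$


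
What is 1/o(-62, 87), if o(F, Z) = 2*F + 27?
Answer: -1/97 ≈ -0.010309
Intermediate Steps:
o(F, Z) = 27 + 2*F
1/o(-62, 87) = 1/(27 + 2*(-62)) = 1/(27 - 124) = 1/(-97) = -1/97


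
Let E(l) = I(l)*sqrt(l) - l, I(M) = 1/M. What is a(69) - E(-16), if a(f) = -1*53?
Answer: -69 + I/4 ≈ -69.0 + 0.25*I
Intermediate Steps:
a(f) = -53
E(l) = 1/sqrt(l) - l (E(l) = sqrt(l)/l - l = 1/sqrt(l) - l)
a(69) - E(-16) = -53 - (1/sqrt(-16) - 1*(-16)) = -53 - (-I/4 + 16) = -53 - (16 - I/4) = -53 + (-16 + I/4) = -69 + I/4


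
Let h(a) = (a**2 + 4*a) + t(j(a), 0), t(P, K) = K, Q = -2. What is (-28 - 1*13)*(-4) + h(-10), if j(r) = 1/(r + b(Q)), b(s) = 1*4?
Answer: 224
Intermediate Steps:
b(s) = 4
j(r) = 1/(4 + r) (j(r) = 1/(r + 4) = 1/(4 + r))
h(a) = a**2 + 4*a (h(a) = (a**2 + 4*a) + 0 = a**2 + 4*a)
(-28 - 1*13)*(-4) + h(-10) = (-28 - 1*13)*(-4) - 10*(4 - 10) = (-28 - 13)*(-4) - 10*(-6) = -41*(-4) + 60 = 164 + 60 = 224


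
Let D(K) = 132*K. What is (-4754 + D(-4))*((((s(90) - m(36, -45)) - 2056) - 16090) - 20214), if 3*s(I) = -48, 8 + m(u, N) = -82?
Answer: 202226652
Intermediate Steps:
m(u, N) = -90 (m(u, N) = -8 - 82 = -90)
s(I) = -16 (s(I) = (⅓)*(-48) = -16)
(-4754 + D(-4))*((((s(90) - m(36, -45)) - 2056) - 16090) - 20214) = (-4754 + 132*(-4))*((((-16 - 1*(-90)) - 2056) - 16090) - 20214) = (-4754 - 528)*((((-16 + 90) - 2056) - 16090) - 20214) = -5282*(((74 - 2056) - 16090) - 20214) = -5282*((-1982 - 16090) - 20214) = -5282*(-18072 - 20214) = -5282*(-38286) = 202226652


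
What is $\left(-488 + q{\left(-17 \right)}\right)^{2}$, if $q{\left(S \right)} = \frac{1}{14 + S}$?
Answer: $\frac{2146225}{9} \approx 2.3847 \cdot 10^{5}$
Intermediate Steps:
$\left(-488 + q{\left(-17 \right)}\right)^{2} = \left(-488 + \frac{1}{14 - 17}\right)^{2} = \left(-488 + \frac{1}{-3}\right)^{2} = \left(-488 - \frac{1}{3}\right)^{2} = \left(- \frac{1465}{3}\right)^{2} = \frac{2146225}{9}$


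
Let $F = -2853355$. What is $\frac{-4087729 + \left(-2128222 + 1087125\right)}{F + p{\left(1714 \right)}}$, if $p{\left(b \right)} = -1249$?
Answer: $\frac{82723}{46042} \approx 1.7967$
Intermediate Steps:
$\frac{-4087729 + \left(-2128222 + 1087125\right)}{F + p{\left(1714 \right)}} = \frac{-4087729 + \left(-2128222 + 1087125\right)}{-2853355 - 1249} = \frac{-4087729 - 1041097}{-2854604} = \left(-5128826\right) \left(- \frac{1}{2854604}\right) = \frac{82723}{46042}$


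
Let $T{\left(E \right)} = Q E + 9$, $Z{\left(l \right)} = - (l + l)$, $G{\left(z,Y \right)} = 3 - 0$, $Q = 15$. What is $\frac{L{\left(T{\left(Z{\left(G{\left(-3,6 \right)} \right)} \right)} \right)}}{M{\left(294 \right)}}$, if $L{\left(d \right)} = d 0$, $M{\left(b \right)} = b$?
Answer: $0$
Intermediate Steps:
$G{\left(z,Y \right)} = 3$ ($G{\left(z,Y \right)} = 3 + 0 = 3$)
$Z{\left(l \right)} = - 2 l$
$T{\left(E \right)} = 9 + 15 E$ ($T{\left(E \right)} = 15 E + 9 = 9 + 15 E$)
$L{\left(d \right)} = 0$
$\frac{L{\left(T{\left(Z{\left(G{\left(-3,6 \right)} \right)} \right)} \right)}}{M{\left(294 \right)}} = \frac{0}{294} = 0 \cdot \frac{1}{294} = 0$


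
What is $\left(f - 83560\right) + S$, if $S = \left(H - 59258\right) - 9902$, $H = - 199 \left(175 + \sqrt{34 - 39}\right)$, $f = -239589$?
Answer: $-427134 - 199 i \sqrt{5} \approx -4.2713 \cdot 10^{5} - 444.98 i$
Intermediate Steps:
$H = -34825 - 199 i \sqrt{5}$ ($H = - 199 \left(175 + \sqrt{-5}\right) = - 199 \left(175 + i \sqrt{5}\right) = -34825 - 199 i \sqrt{5} \approx -34825.0 - 444.98 i$)
$S = -103985 - 199 i \sqrt{5}$ ($S = \left(\left(-34825 - 199 i \sqrt{5}\right) - 59258\right) - 9902 = \left(-94083 - 199 i \sqrt{5}\right) - 9902 = -103985 - 199 i \sqrt{5} \approx -1.0399 \cdot 10^{5} - 444.98 i$)
$\left(f - 83560\right) + S = \left(-239589 - 83560\right) - \left(103985 + 199 i \sqrt{5}\right) = -323149 - \left(103985 + 199 i \sqrt{5}\right) = -427134 - 199 i \sqrt{5}$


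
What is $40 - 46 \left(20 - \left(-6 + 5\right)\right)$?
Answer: $-926$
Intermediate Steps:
$40 - 46 \left(20 - \left(-6 + 5\right)\right) = 40 - 46 \left(20 - -1\right) = 40 - 46 \left(20 + 1\right) = 40 - 966 = -926$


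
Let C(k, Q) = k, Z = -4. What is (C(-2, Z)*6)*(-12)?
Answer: 144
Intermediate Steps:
(C(-2, Z)*6)*(-12) = -2*6*(-12) = -12*(-12) = 144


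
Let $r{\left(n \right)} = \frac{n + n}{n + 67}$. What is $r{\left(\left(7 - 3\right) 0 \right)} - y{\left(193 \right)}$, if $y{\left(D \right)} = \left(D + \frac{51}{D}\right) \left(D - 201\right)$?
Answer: $\frac{298400}{193} \approx 1546.1$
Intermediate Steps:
$r{\left(n \right)} = \frac{2 n}{67 + n}$
$y{\left(D \right)} = \left(-201 + D\right) \left(D + \frac{51}{D}\right)$ ($y{\left(D \right)} = \left(D + \frac{51}{D}\right) \left(-201 + D\right) = \left(-201 + D\right) \left(D + \frac{51}{D}\right)$)
$r{\left(\left(7 - 3\right) 0 \right)} - y{\left(193 \right)} = \frac{2 \left(7 - 3\right) 0}{67 + \left(7 - 3\right) 0} - \left(51 + 193^{2} - \frac{10251}{193} - 38793\right) = \frac{2 \cdot 4 \cdot 0}{67 + 4 \cdot 0} - \left(51 + 37249 - \frac{10251}{193} - 38793\right) = 2 \cdot 0 \frac{1}{67 + 0} - \left(51 + 37249 - \frac{10251}{193} - 38793\right) = 2 \cdot 0 \cdot \frac{1}{67} - - \frac{298400}{193} = 2 \cdot 0 \cdot \frac{1}{67} + \frac{298400}{193} = 0 + \frac{298400}{193} = \frac{298400}{193}$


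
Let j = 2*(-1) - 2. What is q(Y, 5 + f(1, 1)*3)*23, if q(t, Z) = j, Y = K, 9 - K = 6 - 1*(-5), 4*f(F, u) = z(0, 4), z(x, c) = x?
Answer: -92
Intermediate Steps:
f(F, u) = 0 (f(F, u) = (1/4)*0 = 0)
j = -4 (j = -2 - 2 = -4)
K = -2 (K = 9 - (6 - 1*(-5)) = 9 - (6 + 5) = 9 - 1*11 = 9 - 11 = -2)
Y = -2
q(t, Z) = -4
q(Y, 5 + f(1, 1)*3)*23 = -4*23 = -92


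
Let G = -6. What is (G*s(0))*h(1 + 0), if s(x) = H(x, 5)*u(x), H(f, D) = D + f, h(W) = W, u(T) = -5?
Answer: 150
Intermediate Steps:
s(x) = -25 - 5*x (s(x) = (5 + x)*(-5) = -25 - 5*x)
(G*s(0))*h(1 + 0) = (-6*(-25 - 5*0))*(1 + 0) = -6*(-25 + 0)*1 = -6*(-25)*1 = 150*1 = 150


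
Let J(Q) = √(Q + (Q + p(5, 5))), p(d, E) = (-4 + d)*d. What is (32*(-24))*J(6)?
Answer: -768*√17 ≈ -3166.5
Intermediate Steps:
p(d, E) = d*(-4 + d)
J(Q) = √(5 + 2*Q) (J(Q) = √(Q + (Q + 5*(-4 + 5))) = √(Q + (Q + 5*1)) = √(Q + (Q + 5)) = √(Q + (5 + Q)) = √(5 + 2*Q))
(32*(-24))*J(6) = (32*(-24))*√(5 + 2*6) = -768*√(5 + 12) = -768*√17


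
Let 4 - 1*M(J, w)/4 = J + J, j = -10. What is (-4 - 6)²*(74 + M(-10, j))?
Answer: 17000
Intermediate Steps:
M(J, w) = 16 - 8*J (M(J, w) = 16 - 4*(J + J) = 16 - 8*J)
(-4 - 6)²*(74 + M(-10, j)) = (-4 - 6)²*(74 + (16 - 8*(-10))) = (-10)²*(74 + (16 + 80)) = 100*(74 + 96) = 100*170 = 17000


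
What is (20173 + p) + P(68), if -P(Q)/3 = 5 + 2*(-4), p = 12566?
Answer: 32748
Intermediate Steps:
P(Q) = 9 (P(Q) = -3*(5 + 2*(-4)) = -3*(5 - 8) = -3*(-3) = 9)
(20173 + p) + P(68) = (20173 + 12566) + 9 = 32739 + 9 = 32748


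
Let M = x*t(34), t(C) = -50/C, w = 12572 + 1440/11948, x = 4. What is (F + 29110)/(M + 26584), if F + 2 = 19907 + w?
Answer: 3127332393/1349610236 ≈ 2.3172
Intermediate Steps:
w = 37552924/2987 (w = 12572 + 1440*(1/11948) = 12572 + 360/2987 = 37552924/2987 ≈ 12572.)
M = -100/17 (M = 4*(-50/34) = 4*(-50*1/34) = 4*(-25/17) = -100/17 ≈ -5.8824)
F = 97009159/2987 (F = -2 + (19907 + 37552924/2987) = -2 + 97015133/2987 = 97009159/2987 ≈ 32477.)
(F + 29110)/(M + 26584) = (97009159/2987 + 29110)/(-100/17 + 26584) = 183960729/(2987*(451828/17)) = (183960729/2987)*(17/451828) = 3127332393/1349610236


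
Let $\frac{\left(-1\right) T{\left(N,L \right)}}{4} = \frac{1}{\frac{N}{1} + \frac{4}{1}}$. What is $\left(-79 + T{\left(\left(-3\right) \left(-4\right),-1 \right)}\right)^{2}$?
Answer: $\frac{100489}{16} \approx 6280.6$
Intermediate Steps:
$T{\left(N,L \right)} = - \frac{4}{4 + N}$ ($T{\left(N,L \right)} = - \frac{4}{\frac{N}{1} + \frac{4}{1}} = - \frac{4}{N 1 + 4 \cdot 1} = - \frac{4}{N + 4} = - \frac{4}{4 + N}$)
$\left(-79 + T{\left(\left(-3\right) \left(-4\right),-1 \right)}\right)^{2} = \left(-79 - \frac{4}{4 - -12}\right)^{2} = \left(-79 - \frac{4}{4 + 12}\right)^{2} = \left(-79 - \frac{4}{16}\right)^{2} = \left(-79 - \frac{1}{4}\right)^{2} = \left(- \frac{317}{4}\right)^{2} = \frac{100489}{16}$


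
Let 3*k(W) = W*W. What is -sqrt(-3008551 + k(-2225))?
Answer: -2*I*sqrt(3056271)/3 ≈ -1165.5*I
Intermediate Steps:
k(W) = W**2/3 (k(W) = (W*W)/3 = W**2/3)
-sqrt(-3008551 + k(-2225)) = -sqrt(-3008551 + (1/3)*(-2225)**2) = -sqrt(-3008551 + (1/3)*4950625) = -sqrt(-3008551 + 4950625/3) = -sqrt(-4075028/3) = -2*I*sqrt(3056271)/3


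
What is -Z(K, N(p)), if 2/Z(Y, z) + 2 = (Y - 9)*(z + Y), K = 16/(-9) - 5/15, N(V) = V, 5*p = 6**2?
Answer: 81/2371 ≈ 0.034163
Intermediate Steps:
p = 36/5 (p = (1/5)*6**2 = (1/5)*36 = 36/5 ≈ 7.2000)
K = -19/9 (K = 16*(-1/9) - 5*1/15 = -16/9 - 1/3 = -19/9 ≈ -2.1111)
Z(Y, z) = 2/(-2 + (-9 + Y)*(Y + z)) (Z(Y, z) = 2/(-2 + (Y - 9)*(z + Y)) = 2/(-2 + (-9 + Y)*(Y + z)))
-Z(K, N(p)) = -2/(-2 + (-19/9)**2 - 9*(-19/9) - 9*36/5 - 19/9*36/5) = -2/(-2 + 361/81 + 19 - 324/5 - 76/5) = -2/(-4742/81) = -2*(-81)/4742 = -1*(-81/2371) = 81/2371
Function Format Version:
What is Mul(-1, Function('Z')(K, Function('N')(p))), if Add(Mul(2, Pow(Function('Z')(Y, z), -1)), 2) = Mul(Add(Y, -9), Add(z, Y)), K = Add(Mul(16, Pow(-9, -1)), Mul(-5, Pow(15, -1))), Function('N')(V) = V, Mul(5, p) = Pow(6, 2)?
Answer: Rational(81, 2371) ≈ 0.034163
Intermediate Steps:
p = Rational(36, 5) (p = Mul(Rational(1, 5), Pow(6, 2)) = Mul(Rational(1, 5), 36) = Rational(36, 5) ≈ 7.2000)
K = Rational(-19, 9) (K = Add(Mul(16, Rational(-1, 9)), Mul(-5, Rational(1, 15))) = Add(Rational(-16, 9), Rational(-1, 3)) = Rational(-19, 9) ≈ -2.1111)
Function('Z')(Y, z) = Mul(2, Pow(Add(-2, Mul(Add(-9, Y), Add(Y, z))), -1)) (Function('Z')(Y, z) = Mul(2, Pow(Add(-2, Mul(Add(Y, -9), Add(z, Y))), -1)) = Mul(2, Pow(Add(-2, Mul(Add(-9, Y), Add(Y, z))), -1)))
Mul(-1, Function('Z')(K, Function('N')(p))) = Mul(-1, Mul(2, Pow(Add(-2, Pow(Rational(-19, 9), 2), Mul(-9, Rational(-19, 9)), Mul(-9, Rational(36, 5)), Mul(Rational(-19, 9), Rational(36, 5))), -1))) = Mul(-1, Mul(2, Pow(Add(-2, Rational(361, 81), 19, Rational(-324, 5), Rational(-76, 5)), -1))) = Mul(-1, Mul(2, Pow(Rational(-4742, 81), -1))) = Mul(-1, Mul(2, Rational(-81, 4742))) = Mul(-1, Rational(-81, 2371)) = Rational(81, 2371)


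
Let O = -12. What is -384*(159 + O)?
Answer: -56448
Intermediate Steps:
-384*(159 + O) = -384*(159 - 12) = -384*147 = -56448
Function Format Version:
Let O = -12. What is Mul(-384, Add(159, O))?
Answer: -56448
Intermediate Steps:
Mul(-384, Add(159, O)) = Mul(-384, Add(159, -12)) = Mul(-384, 147) = -56448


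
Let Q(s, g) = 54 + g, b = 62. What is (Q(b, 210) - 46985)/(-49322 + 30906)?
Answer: 46721/18416 ≈ 2.5370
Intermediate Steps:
(Q(b, 210) - 46985)/(-49322 + 30906) = ((54 + 210) - 46985)/(-49322 + 30906) = (264 - 46985)/(-18416) = -46721*(-1/18416) = 46721/18416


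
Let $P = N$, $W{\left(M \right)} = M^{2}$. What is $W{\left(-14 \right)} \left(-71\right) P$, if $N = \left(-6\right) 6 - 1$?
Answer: $514892$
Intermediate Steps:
$N = -37$ ($N = -36 - 1 = -37$)
$P = -37$
$W{\left(-14 \right)} \left(-71\right) P = \left(-14\right)^{2} \left(-71\right) \left(-37\right) = 196 \left(-71\right) \left(-37\right) = \left(-13916\right) \left(-37\right) = 514892$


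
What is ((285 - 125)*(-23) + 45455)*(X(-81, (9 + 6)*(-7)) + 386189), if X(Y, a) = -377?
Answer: 16117296300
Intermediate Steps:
((285 - 125)*(-23) + 45455)*(X(-81, (9 + 6)*(-7)) + 386189) = ((285 - 125)*(-23) + 45455)*(-377 + 386189) = (160*(-23) + 45455)*385812 = (-3680 + 45455)*385812 = 41775*385812 = 16117296300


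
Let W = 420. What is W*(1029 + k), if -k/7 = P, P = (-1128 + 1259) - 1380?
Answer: 4104240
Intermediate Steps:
P = -1249 (P = 131 - 1380 = -1249)
k = 8743 (k = -7*(-1249) = 8743)
W*(1029 + k) = 420*(1029 + 8743) = 420*9772 = 4104240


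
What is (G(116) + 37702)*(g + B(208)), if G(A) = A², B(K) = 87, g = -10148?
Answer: -514700638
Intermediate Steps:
(G(116) + 37702)*(g + B(208)) = (116² + 37702)*(-10148 + 87) = (13456 + 37702)*(-10061) = 51158*(-10061) = -514700638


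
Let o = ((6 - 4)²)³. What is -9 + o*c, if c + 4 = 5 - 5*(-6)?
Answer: 1975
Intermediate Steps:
c = 31 (c = -4 + (5 - 5*(-6)) = -4 + (5 + 30) = -4 + 35 = 31)
o = 64 (o = (2²)³ = 4³ = 64)
-9 + o*c = -9 + 64*31 = -9 + 1984 = 1975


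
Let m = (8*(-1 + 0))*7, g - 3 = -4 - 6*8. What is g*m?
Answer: 2744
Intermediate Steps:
g = -49 (g = 3 + (-4 - 6*8) = 3 + (-4 - 48) = 3 - 52 = -49)
m = -56 (m = (8*(-1))*7 = -8*7 = -56)
g*m = -49*(-56) = 2744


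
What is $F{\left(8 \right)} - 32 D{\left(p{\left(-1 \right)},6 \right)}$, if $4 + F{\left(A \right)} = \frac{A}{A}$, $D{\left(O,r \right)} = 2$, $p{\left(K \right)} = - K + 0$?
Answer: $-67$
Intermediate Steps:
$p{\left(K \right)} = - K$
$F{\left(A \right)} = -3$ ($F{\left(A \right)} = -4 + \frac{A}{A} = -4 + 1 = -3$)
$F{\left(8 \right)} - 32 D{\left(p{\left(-1 \right)},6 \right)} = -3 - 64 = -67$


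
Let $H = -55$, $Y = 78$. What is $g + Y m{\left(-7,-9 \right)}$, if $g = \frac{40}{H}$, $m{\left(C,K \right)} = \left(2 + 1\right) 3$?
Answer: $\frac{7714}{11} \approx 701.27$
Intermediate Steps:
$m{\left(C,K \right)} = 9$ ($m{\left(C,K \right)} = 3 \cdot 3 = 9$)
$g = - \frac{8}{11}$ ($g = \frac{40}{-55} = 40 \left(- \frac{1}{55}\right) = - \frac{8}{11} \approx -0.72727$)
$g + Y m{\left(-7,-9 \right)} = - \frac{8}{11} + 78 \cdot 9 = - \frac{8}{11} + 702 = \frac{7714}{11}$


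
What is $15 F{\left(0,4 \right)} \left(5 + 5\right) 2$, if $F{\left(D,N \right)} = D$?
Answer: $0$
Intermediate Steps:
$15 F{\left(0,4 \right)} \left(5 + 5\right) 2 = 15 \cdot 0 \left(5 + 5\right) 2 = 0 \cdot 10 \cdot 2 = 0 \cdot 20 = 0$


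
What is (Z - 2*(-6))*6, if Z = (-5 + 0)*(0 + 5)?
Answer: -78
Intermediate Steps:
Z = -25 (Z = -5*5 = -25)
(Z - 2*(-6))*6 = (-25 - 2*(-6))*6 = (-25 + 12)*6 = -13*6 = -78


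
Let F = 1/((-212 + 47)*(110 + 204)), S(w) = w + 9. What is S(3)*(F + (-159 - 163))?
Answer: -33365642/8635 ≈ -3864.0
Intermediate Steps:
S(w) = 9 + w
F = -1/51810 (F = 1/(-165*314) = 1/(-51810) = -1/51810 ≈ -1.9301e-5)
S(3)*(F + (-159 - 163)) = (9 + 3)*(-1/51810 + (-159 - 163)) = 12*(-1/51810 - 322) = 12*(-16682821/51810) = -33365642/8635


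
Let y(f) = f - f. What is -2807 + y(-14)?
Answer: -2807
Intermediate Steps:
y(f) = 0
-2807 + y(-14) = -2807 + 0 = -2807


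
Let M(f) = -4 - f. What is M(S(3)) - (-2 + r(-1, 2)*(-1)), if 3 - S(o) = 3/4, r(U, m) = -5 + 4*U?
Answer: -53/4 ≈ -13.250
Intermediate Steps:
S(o) = 9/4 (S(o) = 3 - 3/4 = 9/4)
M(S(3)) - (-2 + r(-1, 2)*(-1)) = (-4 - 1*9/4) - (-2 + (-5 + 4*(-1))*(-1)) = (-4 - 9/4) - (-2 + (-5 - 4)*(-1)) = -25/4 - (-2 - 9*(-1)) = -25/4 - (-2 + 9) = -25/4 - 1*7 = -25/4 - 7 = -53/4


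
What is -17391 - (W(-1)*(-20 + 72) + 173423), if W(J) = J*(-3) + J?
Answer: -190918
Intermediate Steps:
W(J) = -2*J (W(J) = -3*J + J = -2*J)
-17391 - (W(-1)*(-20 + 72) + 173423) = -17391 - ((-2*(-1))*(-20 + 72) + 173423) = -17391 - (2*52 + 173423) = -17391 - (104 + 173423) = -17391 - 1*173527 = -17391 - 173527 = -190918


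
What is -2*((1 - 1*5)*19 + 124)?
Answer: -96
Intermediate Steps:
-2*((1 - 1*5)*19 + 124) = -2*((1 - 5)*19 + 124) = -2*(-4*19 + 124) = -2*(-76 + 124) = -2*48 = -96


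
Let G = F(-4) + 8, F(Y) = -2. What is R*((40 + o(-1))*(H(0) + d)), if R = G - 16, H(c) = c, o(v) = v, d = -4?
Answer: 1560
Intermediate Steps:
G = 6 (G = -2 + 8 = 6)
R = -10 (R = 6 - 16 = -10)
R*((40 + o(-1))*(H(0) + d)) = -10*(40 - 1)*(0 - 4) = -390*(-4) = -10*(-156) = 1560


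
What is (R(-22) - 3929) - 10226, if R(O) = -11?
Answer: -14166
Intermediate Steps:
(R(-22) - 3929) - 10226 = (-11 - 3929) - 10226 = -3940 - 10226 = -14166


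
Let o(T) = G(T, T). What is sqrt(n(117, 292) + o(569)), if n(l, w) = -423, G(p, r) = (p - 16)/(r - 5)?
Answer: I*sqrt(33560679)/282 ≈ 20.543*I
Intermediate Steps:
G(p, r) = (-16 + p)/(-5 + r)
o(T) = (-16 + T)/(-5 + T)
sqrt(n(117, 292) + o(569)) = sqrt(-423 + (-16 + 569)/(-5 + 569)) = sqrt(-423 + 553/564) = sqrt(-238019/564) = I*sqrt(33560679)/282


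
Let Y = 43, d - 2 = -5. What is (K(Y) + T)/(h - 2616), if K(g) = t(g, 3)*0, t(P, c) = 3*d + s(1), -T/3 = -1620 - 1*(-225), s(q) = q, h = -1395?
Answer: -1395/1337 ≈ -1.0434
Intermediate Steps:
d = -3 (d = 2 - 5 = -3)
T = 4185 (T = -3*(-1620 - 1*(-225)) = -3*(-1620 + 225) = -3*(-1395) = 4185)
t(P, c) = -8 (t(P, c) = 3*(-3) + 1 = -9 + 1 = -8)
K(g) = 0 (K(g) = -8*0 = 0)
(K(Y) + T)/(h - 2616) = (0 + 4185)/(-1395 - 2616) = 4185/(-4011) = 4185*(-1/4011) = -1395/1337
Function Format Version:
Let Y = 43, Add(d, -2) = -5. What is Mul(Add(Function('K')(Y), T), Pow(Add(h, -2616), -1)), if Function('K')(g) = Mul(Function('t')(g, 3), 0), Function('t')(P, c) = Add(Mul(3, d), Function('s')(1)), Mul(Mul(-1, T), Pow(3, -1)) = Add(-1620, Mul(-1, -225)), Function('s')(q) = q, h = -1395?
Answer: Rational(-1395, 1337) ≈ -1.0434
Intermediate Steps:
d = -3 (d = Add(2, -5) = -3)
T = 4185 (T = Mul(-3, Add(-1620, Mul(-1, -225))) = Mul(-3, Add(-1620, 225)) = Mul(-3, -1395) = 4185)
Function('t')(P, c) = -8 (Function('t')(P, c) = Add(Mul(3, -3), 1) = Add(-9, 1) = -8)
Function('K')(g) = 0 (Function('K')(g) = Mul(-8, 0) = 0)
Mul(Add(Function('K')(Y), T), Pow(Add(h, -2616), -1)) = Mul(Add(0, 4185), Pow(Add(-1395, -2616), -1)) = Mul(4185, Pow(-4011, -1)) = Mul(4185, Rational(-1, 4011)) = Rational(-1395, 1337)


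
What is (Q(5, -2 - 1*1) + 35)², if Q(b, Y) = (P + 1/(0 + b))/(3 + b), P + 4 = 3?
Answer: 121801/100 ≈ 1218.0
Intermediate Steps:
P = -1 (P = -4 + 3 = -1)
Q(b, Y) = (-1 + 1/b)/(3 + b) (Q(b, Y) = (-1 + 1/(0 + b))/(3 + b) = (-1 + 1/b)/(3 + b))
(Q(5, -2 - 1*1) + 35)² = ((1 - 1*5)/(5*(3 + 5)) + 35)² = ((⅕)*(1 - 5)/8 + 35)² = ((⅕)*(⅛)*(-4) + 35)² = (-⅒ + 35)² = (349/10)² = 121801/100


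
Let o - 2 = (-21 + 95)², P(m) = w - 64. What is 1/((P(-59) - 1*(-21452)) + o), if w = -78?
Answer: 1/26788 ≈ 3.7330e-5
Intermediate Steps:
P(m) = -142 (P(m) = -78 - 64 = -142)
o = 5478 (o = 2 + (-21 + 95)² = 2 + 74² = 2 + 5476 = 5478)
1/((P(-59) - 1*(-21452)) + o) = 1/((-142 - 1*(-21452)) + 5478) = 1/((-142 + 21452) + 5478) = 1/(21310 + 5478) = 1/26788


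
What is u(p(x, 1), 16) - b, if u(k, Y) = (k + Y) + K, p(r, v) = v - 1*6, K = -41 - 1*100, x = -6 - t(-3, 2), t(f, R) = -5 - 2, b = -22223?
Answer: 22093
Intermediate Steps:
t(f, R) = -7
x = 1 (x = -6 - 1*(-7) = -6 + 7 = 1)
K = -141 (K = -41 - 100 = -141)
p(r, v) = -6 + v (p(r, v) = v - 6 = -6 + v)
u(k, Y) = -141 + Y + k (u(k, Y) = (k + Y) - 141 = (Y + k) - 141 = -141 + Y + k)
u(p(x, 1), 16) - b = (-141 + 16 + (-6 + 1)) - 1*(-22223) = (-141 + 16 - 5) + 22223 = -130 + 22223 = 22093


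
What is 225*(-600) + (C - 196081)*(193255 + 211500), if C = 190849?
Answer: -2117813160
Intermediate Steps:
225*(-600) + (C - 196081)*(193255 + 211500) = 225*(-600) + (190849 - 196081)*(193255 + 211500) = -135000 - 5232*404755 = -135000 - 2117678160 = -2117813160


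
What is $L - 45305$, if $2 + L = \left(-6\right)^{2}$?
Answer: $-45271$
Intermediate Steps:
$L = 34$ ($L = -2 + \left(-6\right)^{2} = -2 + 36 = 34$)
$L - 45305 = 34 - 45305 = -45271$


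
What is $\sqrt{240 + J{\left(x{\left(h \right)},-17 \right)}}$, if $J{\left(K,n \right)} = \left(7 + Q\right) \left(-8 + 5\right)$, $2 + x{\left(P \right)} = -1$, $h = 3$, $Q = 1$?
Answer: $6 \sqrt{6} \approx 14.697$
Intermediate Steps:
$x{\left(P \right)} = -3$ ($x{\left(P \right)} = -2 - 1 = -3$)
$J{\left(K,n \right)} = -24$ ($J{\left(K,n \right)} = \left(7 + 1\right) \left(-8 + 5\right) = 8 \left(-3\right) = -24$)
$\sqrt{240 + J{\left(x{\left(h \right)},-17 \right)}} = \sqrt{240 - 24} = \sqrt{216} = 6 \sqrt{6}$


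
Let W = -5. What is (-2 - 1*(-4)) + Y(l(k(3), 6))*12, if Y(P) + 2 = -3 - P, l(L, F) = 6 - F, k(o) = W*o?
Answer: -58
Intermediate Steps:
k(o) = -5*o
Y(P) = -5 - P (Y(P) = -2 + (-3 - P) = -5 - P)
(-2 - 1*(-4)) + Y(l(k(3), 6))*12 = (-2 - 1*(-4)) + (-5 - (6 - 1*6))*12 = (-2 + 4) + (-5 - (6 - 6))*12 = 2 + (-5 - 1*0)*12 = 2 + (-5 + 0)*12 = 2 - 5*12 = 2 - 60 = -58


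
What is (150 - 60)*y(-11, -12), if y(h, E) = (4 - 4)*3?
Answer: 0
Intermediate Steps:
y(h, E) = 0 (y(h, E) = 0*3 = 0)
(150 - 60)*y(-11, -12) = (150 - 60)*0 = 90*0 = 0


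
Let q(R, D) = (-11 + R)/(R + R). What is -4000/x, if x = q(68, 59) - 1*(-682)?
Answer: -544000/92809 ≈ -5.8615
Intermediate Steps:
q(R, D) = (-11 + R)/(2*R) (q(R, D) = (-11 + R)/((2*R)) = (-11 + R)*(1/(2*R)) = (-11 + R)/(2*R))
x = 92809/136 (x = (½)*(-11 + 68)/68 - 1*(-682) = (½)*(1/68)*57 + 682 = 57/136 + 682 = 92809/136 ≈ 682.42)
-4000/x = -4000/92809/136 = -4000*136/92809 = -544000/92809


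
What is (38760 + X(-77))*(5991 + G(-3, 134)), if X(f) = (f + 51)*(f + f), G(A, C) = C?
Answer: 261929500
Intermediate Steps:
X(f) = 2*f*(51 + f) (X(f) = (51 + f)*(2*f) = 2*f*(51 + f))
(38760 + X(-77))*(5991 + G(-3, 134)) = (38760 + 2*(-77)*(51 - 77))*(5991 + 134) = (38760 + 2*(-77)*(-26))*6125 = (38760 + 4004)*6125 = 42764*6125 = 261929500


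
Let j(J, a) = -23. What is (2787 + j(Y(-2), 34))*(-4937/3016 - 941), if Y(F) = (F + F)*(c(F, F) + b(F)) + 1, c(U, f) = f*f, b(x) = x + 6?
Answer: -1964508163/754 ≈ -2.6054e+6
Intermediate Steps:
b(x) = 6 + x
c(U, f) = f²
Y(F) = 1 + 2*F*(6 + F + F²) (Y(F) = (F + F)*(F² + (6 + F)) + 1 = (2*F)*(6 + F + F²) + 1 = 2*F*(6 + F + F²) + 1 = 1 + 2*F*(6 + F + F²))
(2787 + j(Y(-2), 34))*(-4937/3016 - 941) = (2787 - 23)*(-4937/3016 - 941) = 2764*(-4937*1/3016 - 941) = 2764*(-4937/3016 - 941) = 2764*(-2842993/3016) = -1964508163/754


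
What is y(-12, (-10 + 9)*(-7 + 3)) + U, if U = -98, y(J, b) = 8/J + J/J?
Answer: -293/3 ≈ -97.667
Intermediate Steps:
y(J, b) = 1 + 8/J (y(J, b) = 8/J + 1 = 1 + 8/J)
y(-12, (-10 + 9)*(-7 + 3)) + U = (8 - 12)/(-12) - 98 = -1/12*(-4) - 98 = ⅓ - 98 = -293/3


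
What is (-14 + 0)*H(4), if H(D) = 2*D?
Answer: -112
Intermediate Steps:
(-14 + 0)*H(4) = (-14 + 0)*(2*4) = -14*8 = -112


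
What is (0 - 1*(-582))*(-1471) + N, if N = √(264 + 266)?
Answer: -856122 + √530 ≈ -8.5610e+5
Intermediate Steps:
N = √530 ≈ 23.022
(0 - 1*(-582))*(-1471) + N = (0 - 1*(-582))*(-1471) + √530 = (0 + 582)*(-1471) + √530 = 582*(-1471) + √530 = -856122 + √530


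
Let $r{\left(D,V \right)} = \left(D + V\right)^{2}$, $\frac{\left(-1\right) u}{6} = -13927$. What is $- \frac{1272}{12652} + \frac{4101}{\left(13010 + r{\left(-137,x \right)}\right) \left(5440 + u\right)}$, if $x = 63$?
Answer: $- \frac{174396519211}{1734685114812} \approx -0.10053$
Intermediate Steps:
$u = 83562$ ($u = \left(-6\right) \left(-13927\right) = 83562$)
$- \frac{1272}{12652} + \frac{4101}{\left(13010 + r{\left(-137,x \right)}\right) \left(5440 + u\right)} = - \frac{1272}{12652} + \frac{4101}{\left(13010 + \left(-137 + 63\right)^{2}\right) \left(5440 + 83562\right)} = \left(-1272\right) \frac{1}{12652} + \frac{4101}{\left(13010 + \left(-74\right)^{2}\right) 89002} = - \frac{318}{3163} + \frac{4101}{\left(13010 + 5476\right) 89002} = - \frac{318}{3163} + \frac{4101}{18486 \cdot 89002} = - \frac{318}{3163} + \frac{4101}{1645290972} = - \frac{318}{3163} + 4101 \cdot \frac{1}{1645290972} = - \frac{318}{3163} + \frac{1367}{548430324} = - \frac{174396519211}{1734685114812}$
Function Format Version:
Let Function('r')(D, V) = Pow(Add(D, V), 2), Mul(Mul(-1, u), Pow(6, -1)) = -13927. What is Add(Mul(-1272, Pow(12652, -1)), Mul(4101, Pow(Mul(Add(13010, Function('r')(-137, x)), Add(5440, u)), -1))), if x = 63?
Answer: Rational(-174396519211, 1734685114812) ≈ -0.10053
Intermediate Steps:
u = 83562 (u = Mul(-6, -13927) = 83562)
Add(Mul(-1272, Pow(12652, -1)), Mul(4101, Pow(Mul(Add(13010, Function('r')(-137, x)), Add(5440, u)), -1))) = Add(Mul(-1272, Pow(12652, -1)), Mul(4101, Pow(Mul(Add(13010, Pow(Add(-137, 63), 2)), Add(5440, 83562)), -1))) = Add(Mul(-1272, Rational(1, 12652)), Mul(4101, Pow(Mul(Add(13010, Pow(-74, 2)), 89002), -1))) = Add(Rational(-318, 3163), Mul(4101, Pow(Mul(Add(13010, 5476), 89002), -1))) = Add(Rational(-318, 3163), Mul(4101, Pow(Mul(18486, 89002), -1))) = Add(Rational(-318, 3163), Mul(4101, Pow(1645290972, -1))) = Add(Rational(-318, 3163), Mul(4101, Rational(1, 1645290972))) = Add(Rational(-318, 3163), Rational(1367, 548430324)) = Rational(-174396519211, 1734685114812)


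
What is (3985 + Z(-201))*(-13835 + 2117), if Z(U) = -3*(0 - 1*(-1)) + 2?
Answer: -46684512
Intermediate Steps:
Z(U) = -1 (Z(U) = -3*(0 + 1) + 2 = -3*1 + 2 = -3 + 2 = -1)
(3985 + Z(-201))*(-13835 + 2117) = (3985 - 1)*(-13835 + 2117) = 3984*(-11718) = -46684512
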